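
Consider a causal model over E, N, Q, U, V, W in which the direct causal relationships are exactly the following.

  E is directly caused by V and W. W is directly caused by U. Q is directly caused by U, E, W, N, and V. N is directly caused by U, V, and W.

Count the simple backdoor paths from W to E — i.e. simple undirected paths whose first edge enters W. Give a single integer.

7

A backdoor path from W to E is any simple undirected path whose first edge points into W (i.e. leaves W via a parent).
Parents of W: {U}.
Enumerating:
  P1: W <- U -> N <- V -> E
  P2: W <- U -> N <- V -> Q <- E
  P3: W <- U -> N -> Q <- V -> E
  P4: W <- U -> N -> Q <- E
  P5: W <- U -> Q <- V -> E
  P6: W <- U -> Q <- N <- V -> E
  P7: W <- U -> Q <- E
That exhausts the simple backdoor paths. Count: 7.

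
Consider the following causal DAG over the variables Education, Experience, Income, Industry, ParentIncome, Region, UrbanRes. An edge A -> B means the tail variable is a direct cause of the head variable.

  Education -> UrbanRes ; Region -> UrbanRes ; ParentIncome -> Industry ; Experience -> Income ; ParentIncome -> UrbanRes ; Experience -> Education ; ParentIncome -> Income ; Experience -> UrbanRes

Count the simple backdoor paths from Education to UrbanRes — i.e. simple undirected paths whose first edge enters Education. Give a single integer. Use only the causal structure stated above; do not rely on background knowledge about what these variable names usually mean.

A backdoor path from Education to UrbanRes is any simple undirected path whose first edge points into Education (i.e. leaves Education via a parent).
Parents of Education: {Experience}.
Enumerating:
  P1: Education <- Experience -> Income <- ParentIncome -> UrbanRes
  P2: Education <- Experience -> UrbanRes
That exhausts the simple backdoor paths. Count: 2.

2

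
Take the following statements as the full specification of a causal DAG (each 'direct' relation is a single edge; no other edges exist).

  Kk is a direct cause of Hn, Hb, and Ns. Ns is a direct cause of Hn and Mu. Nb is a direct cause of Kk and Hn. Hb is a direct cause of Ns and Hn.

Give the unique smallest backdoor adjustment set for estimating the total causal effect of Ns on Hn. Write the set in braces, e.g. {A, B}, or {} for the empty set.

Variables eligible for adjustment (non-descendants of Ns, excluding Ns and Hn): {Hb, Kk, Nb}.
Backdoor paths from Ns to Hn:
  P1: Ns <- Kk <- Nb -> Hn
  P2: Ns <- Kk -> Hb -> Hn
  P3: Ns <- Kk -> Hn
  P4: Ns <- Hb <- Kk <- Nb -> Hn
  P5: Ns <- Hb <- Kk -> Hn
  P6: Ns <- Hb -> Hn
The empty set is not sufficient: P1 (Ns <- Kk <- Nb -> Hn) has no collider blocking it and no conditioned non-collider, so it is open.
Try {Hb, Kk}:
  P1: blocked at chain node Kk ∈ conditioning set.
  P2: blocked at fork node Kk ∈ conditioning set.
  P3: blocked at fork node Kk ∈ conditioning set.
  P4: blocked at chain node Hb ∈ conditioning set.
  P5: blocked at chain node Hb ∈ conditioning set.
  P6: blocked at fork node Hb ∈ conditioning set.
{Hb, Kk} contains no descendant of Ns and blocks every backdoor path.
Every element of {Hb, Kk} is needed (dropping Hb leaves P6 open; dropping Kk leaves P1 open), so no proper subset is valid.
Among all size-2 subsets of the eligible variables, only {Hb, Kk} blocks every backdoor path, so it is the unique smallest valid adjustment set.

{Hb, Kk}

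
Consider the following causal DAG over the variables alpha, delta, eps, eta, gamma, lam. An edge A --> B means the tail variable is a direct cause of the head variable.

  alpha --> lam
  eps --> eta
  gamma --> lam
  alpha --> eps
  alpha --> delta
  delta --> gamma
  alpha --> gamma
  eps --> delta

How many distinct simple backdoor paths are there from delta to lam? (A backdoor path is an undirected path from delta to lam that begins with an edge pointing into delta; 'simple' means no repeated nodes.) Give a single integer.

4

A backdoor path from delta to lam is any simple undirected path whose first edge points into delta (i.e. leaves delta via a parent).
Parents of delta: {alpha, eps}.
Enumerating:
  P1: delta <- alpha -> gamma -> lam
  P2: delta <- alpha -> lam
  P3: delta <- eps <- alpha -> gamma -> lam
  P4: delta <- eps <- alpha -> lam
That exhausts the simple backdoor paths. Count: 4.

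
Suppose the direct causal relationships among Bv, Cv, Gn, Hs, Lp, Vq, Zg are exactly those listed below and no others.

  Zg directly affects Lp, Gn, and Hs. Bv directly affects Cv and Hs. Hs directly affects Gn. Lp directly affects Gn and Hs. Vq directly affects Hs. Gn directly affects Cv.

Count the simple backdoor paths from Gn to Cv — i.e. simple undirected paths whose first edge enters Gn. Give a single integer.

A backdoor path from Gn to Cv is any simple undirected path whose first edge points into Gn (i.e. leaves Gn via a parent).
Parents of Gn: {Hs, Lp, Zg}.
Enumerating:
  P1: Gn <- Zg -> Lp -> Hs <- Bv -> Cv
  P2: Gn <- Zg -> Hs <- Bv -> Cv
  P3: Gn <- Lp <- Zg -> Hs <- Bv -> Cv
  P4: Gn <- Lp -> Hs <- Bv -> Cv
  P5: Gn <- Hs <- Bv -> Cv
That exhausts the simple backdoor paths. Count: 5.

5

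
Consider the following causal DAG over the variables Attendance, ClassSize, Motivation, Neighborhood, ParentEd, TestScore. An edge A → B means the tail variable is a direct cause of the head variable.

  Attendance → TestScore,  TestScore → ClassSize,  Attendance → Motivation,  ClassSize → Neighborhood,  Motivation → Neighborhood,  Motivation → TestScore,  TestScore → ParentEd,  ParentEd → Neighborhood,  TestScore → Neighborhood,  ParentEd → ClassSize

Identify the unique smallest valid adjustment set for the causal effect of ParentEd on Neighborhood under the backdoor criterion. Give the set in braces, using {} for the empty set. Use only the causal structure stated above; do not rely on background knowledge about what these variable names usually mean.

Variables eligible for adjustment (non-descendants of ParentEd, excluding ParentEd and Neighborhood): {Attendance, Motivation, TestScore}.
Backdoor paths from ParentEd to Neighborhood:
  P1: ParentEd <- TestScore <- Attendance -> Motivation -> Neighborhood
  P2: ParentEd <- TestScore <- Motivation -> Neighborhood
  P3: ParentEd <- TestScore -> ClassSize -> Neighborhood
  P4: ParentEd <- TestScore -> Neighborhood
The empty set is not sufficient: P1 (ParentEd <- TestScore <- Attendance -> Motivation -> Neighborhood) has no collider blocking it and no conditioned non-collider, so it is open.
Try {TestScore}:
  P1: blocked at chain node TestScore ∈ conditioning set.
  P2: blocked at chain node TestScore ∈ conditioning set.
  P3: blocked at fork node TestScore ∈ conditioning set.
  P4: blocked at fork node TestScore ∈ conditioning set.
{TestScore} contains no descendant of ParentEd and blocks every backdoor path.
No other singleton works — e.g. {Attendance} leaves P2 open — so {TestScore} is the unique smallest valid adjustment set.

{TestScore}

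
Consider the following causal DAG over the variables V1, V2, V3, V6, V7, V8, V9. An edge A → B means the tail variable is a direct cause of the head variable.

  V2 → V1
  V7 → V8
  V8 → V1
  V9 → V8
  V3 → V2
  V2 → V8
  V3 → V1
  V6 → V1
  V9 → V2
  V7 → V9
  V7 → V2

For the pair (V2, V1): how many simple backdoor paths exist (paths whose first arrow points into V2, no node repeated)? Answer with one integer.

A backdoor path from V2 to V1 is any simple undirected path whose first edge points into V2 (i.e. leaves V2 via a parent).
Parents of V2: {V3, V7, V9}.
Enumerating:
  P1: V2 <- V7 -> V9 -> V8 -> V1
  P2: V2 <- V7 -> V8 -> V1
  P3: V2 <- V3 -> V1
  P4: V2 <- V9 <- V7 -> V8 -> V1
  P5: V2 <- V9 -> V8 -> V1
That exhausts the simple backdoor paths. Count: 5.

5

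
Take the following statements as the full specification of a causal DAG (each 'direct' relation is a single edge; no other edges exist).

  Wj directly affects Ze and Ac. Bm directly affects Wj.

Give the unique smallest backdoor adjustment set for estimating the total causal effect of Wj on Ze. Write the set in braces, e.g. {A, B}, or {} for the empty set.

Variables eligible for adjustment (non-descendants of Wj, excluding Wj and Ze): {Bm}.
Backdoor paths from Wj to Ze:
  (none)
With no backdoor paths the empty set already satisfies the criterion, and it is trivially minimal.

{}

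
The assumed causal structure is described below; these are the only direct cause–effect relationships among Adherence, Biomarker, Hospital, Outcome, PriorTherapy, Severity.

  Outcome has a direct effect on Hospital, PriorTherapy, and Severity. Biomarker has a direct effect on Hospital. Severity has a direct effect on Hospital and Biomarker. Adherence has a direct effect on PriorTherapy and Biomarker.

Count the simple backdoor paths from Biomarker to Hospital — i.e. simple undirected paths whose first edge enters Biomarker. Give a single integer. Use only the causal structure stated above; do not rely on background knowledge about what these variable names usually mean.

4

A backdoor path from Biomarker to Hospital is any simple undirected path whose first edge points into Biomarker (i.e. leaves Biomarker via a parent).
Parents of Biomarker: {Adherence, Severity}.
Enumerating:
  P1: Biomarker <- Adherence -> PriorTherapy <- Outcome -> Severity -> Hospital
  P2: Biomarker <- Adherence -> PriorTherapy <- Outcome -> Hospital
  P3: Biomarker <- Severity <- Outcome -> Hospital
  P4: Biomarker <- Severity -> Hospital
That exhausts the simple backdoor paths. Count: 4.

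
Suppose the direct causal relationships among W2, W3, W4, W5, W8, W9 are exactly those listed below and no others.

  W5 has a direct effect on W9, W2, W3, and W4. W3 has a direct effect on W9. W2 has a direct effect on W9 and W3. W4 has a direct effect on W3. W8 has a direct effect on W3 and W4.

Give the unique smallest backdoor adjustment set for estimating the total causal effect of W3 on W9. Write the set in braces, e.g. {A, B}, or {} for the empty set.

{W2, W5}

Variables eligible for adjustment (non-descendants of W3, excluding W3 and W9): {W2, W4, W5, W8}.
Backdoor paths from W3 to W9:
  P1: W3 <- W8 -> W4 <- W5 -> W2 -> W9
  P2: W3 <- W8 -> W4 <- W5 -> W9
  P3: W3 <- W5 -> W2 -> W9
  P4: W3 <- W5 -> W9
  P5: W3 <- W2 <- W5 -> W9
  P6: W3 <- W2 -> W9
  P7: W3 <- W4 <- W5 -> W2 -> W9
  P8: W3 <- W4 <- W5 -> W9
The empty set is not sufficient: P3 (W3 <- W5 -> W2 -> W9) has no collider blocking it and no conditioned non-collider, so it is open.
Try {W2, W5}:
  P1: blocked at collider W4 (neither it nor any descendant is in the conditioning set).
  P2: blocked at collider W4 (neither it nor any descendant is in the conditioning set).
  P3: blocked at fork node W5 ∈ conditioning set.
  P4: blocked at fork node W5 ∈ conditioning set.
  P5: blocked at chain node W2 ∈ conditioning set.
  P6: blocked at fork node W2 ∈ conditioning set.
  P7: blocked at fork node W5 ∈ conditioning set.
  P8: blocked at fork node W5 ∈ conditioning set.
{W2, W5} contains no descendant of W3 and blocks every backdoor path.
Every element of {W2, W5} is needed (dropping W2 leaves P6 open; dropping W5 leaves P4 open), so no proper subset is valid.
Among all size-2 subsets of the eligible variables, only {W2, W5} blocks every backdoor path, so it is the unique smallest valid adjustment set.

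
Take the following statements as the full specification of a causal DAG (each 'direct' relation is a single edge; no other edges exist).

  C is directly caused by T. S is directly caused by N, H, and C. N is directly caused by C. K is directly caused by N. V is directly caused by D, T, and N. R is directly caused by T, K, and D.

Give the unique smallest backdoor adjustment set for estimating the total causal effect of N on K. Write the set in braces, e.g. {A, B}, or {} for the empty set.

Variables eligible for adjustment (non-descendants of N, excluding N and K): {C, D, H, T}.
Backdoor paths from N to K:
  P1: N <- C <- T -> V <- D -> R <- K
  P2: N <- C <- T -> R <- K
Each backdoor path contains an unconditioned collider, so every path is already blocked with the empty conditioning set:
  P1: blocked at collider V (neither it nor any descendant is in the conditioning set).
  P2: blocked at collider R (neither it nor any descendant is in the conditioning set).
The empty set is therefore the unique smallest valid set.

{}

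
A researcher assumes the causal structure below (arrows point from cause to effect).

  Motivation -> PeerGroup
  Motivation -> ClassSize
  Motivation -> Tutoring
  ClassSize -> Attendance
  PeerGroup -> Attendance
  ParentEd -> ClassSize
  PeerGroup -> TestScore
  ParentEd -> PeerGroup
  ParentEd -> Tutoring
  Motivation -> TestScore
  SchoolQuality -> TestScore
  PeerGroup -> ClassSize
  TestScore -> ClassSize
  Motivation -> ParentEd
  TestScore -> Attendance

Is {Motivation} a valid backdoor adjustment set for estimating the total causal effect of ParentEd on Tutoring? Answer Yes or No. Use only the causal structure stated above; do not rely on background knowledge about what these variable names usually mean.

Yes

Backdoor paths from ParentEd to Tutoring (paths whose first edge points into ParentEd):
  P1: ParentEd <- Motivation -> Tutoring
Condition 1 (no descendant of ParentEd in the set): holds — descendants of ParentEd are {Attendance, ClassSize, PeerGroup, TestScore, Tutoring}; none are in {Motivation}.
Condition 2 (every backdoor path blocked by {Motivation}):
  P1: blocked at fork node Motivation ∈ conditioning set.
{Motivation} satisfies the backdoor criterion.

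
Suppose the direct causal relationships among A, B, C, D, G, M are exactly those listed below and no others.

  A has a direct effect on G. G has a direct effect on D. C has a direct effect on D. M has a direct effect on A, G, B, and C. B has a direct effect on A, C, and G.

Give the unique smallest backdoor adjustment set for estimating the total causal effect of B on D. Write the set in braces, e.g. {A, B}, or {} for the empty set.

{M}

Variables eligible for adjustment (non-descendants of B, excluding B and D): {M}.
Backdoor paths from B to D:
  P1: B <- M -> C -> D
  P2: B <- M -> A -> G -> D
  P3: B <- M -> G -> D
The empty set is not sufficient: P1 (B <- M -> C -> D) has no collider blocking it and no conditioned non-collider, so it is open.
Try {M}:
  P1: blocked at fork node M ∈ conditioning set.
  P2: blocked at fork node M ∈ conditioning set.
  P3: blocked at fork node M ∈ conditioning set.
{M} contains no descendant of B and blocks every backdoor path.
{M} is the unique smallest valid adjustment set.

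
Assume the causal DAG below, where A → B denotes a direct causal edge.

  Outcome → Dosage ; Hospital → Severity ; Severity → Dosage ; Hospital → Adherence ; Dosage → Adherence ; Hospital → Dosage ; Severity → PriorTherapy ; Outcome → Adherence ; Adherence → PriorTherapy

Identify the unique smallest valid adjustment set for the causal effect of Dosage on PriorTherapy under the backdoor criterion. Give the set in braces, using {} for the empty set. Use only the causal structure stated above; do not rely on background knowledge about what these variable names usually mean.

{Hospital, Outcome, Severity}

Variables eligible for adjustment (non-descendants of Dosage, excluding Dosage and PriorTherapy): {Hospital, Outcome, Severity}.
Backdoor paths from Dosage to PriorTherapy:
  P1: Dosage <- Outcome -> Adherence <- Hospital -> Severity -> PriorTherapy
  P2: Dosage <- Outcome -> Adherence -> PriorTherapy
  P3: Dosage <- Hospital -> Severity -> PriorTherapy
  P4: Dosage <- Hospital -> Adherence -> PriorTherapy
  P5: Dosage <- Severity <- Hospital -> Adherence -> PriorTherapy
  P6: Dosage <- Severity -> PriorTherapy
The empty set is not sufficient: P2 (Dosage <- Outcome -> Adherence -> PriorTherapy) has no collider blocking it and no conditioned non-collider, so it is open.
Try {Hospital, Outcome, Severity}:
  P1: blocked at fork node Outcome ∈ conditioning set.
  P2: blocked at fork node Outcome ∈ conditioning set.
  P3: blocked at fork node Hospital ∈ conditioning set.
  P4: blocked at fork node Hospital ∈ conditioning set.
  P5: blocked at chain node Severity ∈ conditioning set.
  P6: blocked at fork node Severity ∈ conditioning set.
{Hospital, Outcome, Severity} contains no descendant of Dosage and blocks every backdoor path.
Every element of {Hospital, Outcome, Severity} is needed (dropping Hospital leaves P4 open; dropping Outcome leaves P2 open; dropping Severity leaves P6 open), so no proper subset is valid.
Among all size-3 subsets of the eligible variables, only {Hospital, Outcome, Severity} blocks every backdoor path, so it is the unique smallest valid adjustment set.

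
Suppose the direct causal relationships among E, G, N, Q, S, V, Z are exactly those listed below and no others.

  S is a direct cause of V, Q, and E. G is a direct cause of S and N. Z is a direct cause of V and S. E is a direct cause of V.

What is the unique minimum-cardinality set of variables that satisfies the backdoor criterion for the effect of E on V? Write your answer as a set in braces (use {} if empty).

{S}

Variables eligible for adjustment (non-descendants of E, excluding E and V): {G, N, Q, S, Z}.
Backdoor paths from E to V:
  P1: E <- S <- Z -> V
  P2: E <- S -> V
The empty set is not sufficient: P1 (E <- S <- Z -> V) has no collider blocking it and no conditioned non-collider, so it is open.
Try {S}:
  P1: blocked at chain node S ∈ conditioning set.
  P2: blocked at fork node S ∈ conditioning set.
{S} contains no descendant of E and blocks every backdoor path.
No other singleton works — e.g. {Z} leaves P2 open — so {S} is the unique smallest valid adjustment set.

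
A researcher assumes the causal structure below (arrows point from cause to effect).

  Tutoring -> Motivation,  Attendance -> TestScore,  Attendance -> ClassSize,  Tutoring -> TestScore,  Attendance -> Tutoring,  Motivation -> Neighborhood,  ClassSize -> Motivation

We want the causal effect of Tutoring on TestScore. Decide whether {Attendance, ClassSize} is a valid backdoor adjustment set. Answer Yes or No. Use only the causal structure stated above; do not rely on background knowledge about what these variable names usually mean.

Yes

Backdoor paths from Tutoring to TestScore (paths whose first edge points into Tutoring):
  P1: Tutoring <- Attendance -> TestScore
Condition 1 (no descendant of Tutoring in the set): holds — descendants of Tutoring are {Motivation, Neighborhood, TestScore}; none are in {Attendance, ClassSize}.
Condition 2 (every backdoor path blocked by {Attendance, ClassSize}):
  P1: blocked at fork node Attendance ∈ conditioning set.
{Attendance, ClassSize} satisfies the backdoor criterion.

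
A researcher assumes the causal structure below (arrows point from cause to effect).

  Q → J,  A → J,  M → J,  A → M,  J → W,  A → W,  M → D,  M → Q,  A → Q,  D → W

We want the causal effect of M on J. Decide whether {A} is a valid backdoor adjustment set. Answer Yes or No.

Yes

Backdoor paths from M to J (paths whose first edge points into M):
  P1: M <- A -> Q -> J
  P2: M <- A -> J
  P3: M <- A -> W <- J
Condition 1 (no descendant of M in the set): holds — descendants of M are {D, J, Q, W}; none are in {A}.
Condition 2 (every backdoor path blocked by {A}):
  P1: blocked at fork node A ∈ conditioning set.
  P2: blocked at fork node A ∈ conditioning set.
  P3: blocked at fork node A ∈ conditioning set.
{A} satisfies the backdoor criterion.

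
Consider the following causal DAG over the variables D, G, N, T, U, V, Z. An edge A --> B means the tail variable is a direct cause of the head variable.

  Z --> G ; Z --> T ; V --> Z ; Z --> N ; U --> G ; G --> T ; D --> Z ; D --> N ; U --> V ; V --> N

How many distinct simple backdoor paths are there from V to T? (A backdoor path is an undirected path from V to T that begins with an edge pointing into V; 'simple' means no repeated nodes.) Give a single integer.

2

A backdoor path from V to T is any simple undirected path whose first edge points into V (i.e. leaves V via a parent).
Parents of V: {U}.
Enumerating:
  P1: V <- U -> G <- Z -> T
  P2: V <- U -> G -> T
That exhausts the simple backdoor paths. Count: 2.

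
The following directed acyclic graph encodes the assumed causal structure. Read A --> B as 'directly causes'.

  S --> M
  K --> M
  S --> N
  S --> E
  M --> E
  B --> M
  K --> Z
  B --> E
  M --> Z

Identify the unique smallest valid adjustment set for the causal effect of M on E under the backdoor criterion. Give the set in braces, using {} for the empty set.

Variables eligible for adjustment (non-descendants of M, excluding M and E): {B, K, N, S}.
Backdoor paths from M to E:
  P1: M <- S -> E
  P2: M <- B -> E
The empty set is not sufficient: P1 (M <- S -> E) has no collider blocking it and no conditioned non-collider, so it is open.
Try {B, S}:
  P1: blocked at fork node S ∈ conditioning set.
  P2: blocked at fork node B ∈ conditioning set.
{B, S} contains no descendant of M and blocks every backdoor path.
Every element of {B, S} is needed (dropping B leaves P2 open; dropping S leaves P1 open), so no proper subset is valid.
Among all size-2 subsets of the eligible variables, only {B, S} blocks every backdoor path, so it is the unique smallest valid adjustment set.

{B, S}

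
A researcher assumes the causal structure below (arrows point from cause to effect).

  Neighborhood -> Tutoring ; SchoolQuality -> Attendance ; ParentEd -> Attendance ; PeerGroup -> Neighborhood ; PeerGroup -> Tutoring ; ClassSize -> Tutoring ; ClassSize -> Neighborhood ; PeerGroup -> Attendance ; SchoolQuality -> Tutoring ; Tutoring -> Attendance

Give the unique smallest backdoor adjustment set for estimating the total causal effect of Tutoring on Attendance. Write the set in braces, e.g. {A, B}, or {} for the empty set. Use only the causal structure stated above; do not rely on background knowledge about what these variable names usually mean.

{PeerGroup, SchoolQuality}

Variables eligible for adjustment (non-descendants of Tutoring, excluding Tutoring and Attendance): {ClassSize, Neighborhood, ParentEd, PeerGroup, SchoolQuality}.
Backdoor paths from Tutoring to Attendance:
  P1: Tutoring <- PeerGroup -> Attendance
  P2: Tutoring <- ClassSize -> Neighborhood <- PeerGroup -> Attendance
  P3: Tutoring <- Neighborhood <- PeerGroup -> Attendance
  P4: Tutoring <- SchoolQuality -> Attendance
The empty set is not sufficient: P1 (Tutoring <- PeerGroup -> Attendance) has no collider blocking it and no conditioned non-collider, so it is open.
Try {PeerGroup, SchoolQuality}:
  P1: blocked at fork node PeerGroup ∈ conditioning set.
  P2: blocked at collider Neighborhood (neither it nor any descendant is in the conditioning set).
  P3: blocked at fork node PeerGroup ∈ conditioning set.
  P4: blocked at fork node SchoolQuality ∈ conditioning set.
{PeerGroup, SchoolQuality} contains no descendant of Tutoring and blocks every backdoor path.
Every element of {PeerGroup, SchoolQuality} is needed (dropping PeerGroup leaves P1 open; dropping SchoolQuality leaves P4 open), so no proper subset is valid.
Among all size-2 subsets of the eligible variables, only {PeerGroup, SchoolQuality} blocks every backdoor path, so it is the unique smallest valid adjustment set.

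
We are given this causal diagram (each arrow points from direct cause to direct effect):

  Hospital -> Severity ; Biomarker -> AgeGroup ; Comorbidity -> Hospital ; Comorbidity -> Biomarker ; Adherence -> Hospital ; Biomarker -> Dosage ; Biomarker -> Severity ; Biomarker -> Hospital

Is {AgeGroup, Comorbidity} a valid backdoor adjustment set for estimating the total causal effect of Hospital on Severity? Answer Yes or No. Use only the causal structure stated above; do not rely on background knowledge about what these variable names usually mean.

No

Backdoor paths from Hospital to Severity (paths whose first edge points into Hospital):
  P1: Hospital <- Comorbidity -> Biomarker -> Severity
  P2: Hospital <- Biomarker -> Severity
Condition 1 (no descendant of Hospital in the set): holds — descendants of Hospital are {Severity}; none are in {AgeGroup, Comorbidity}.
Condition 2 (every backdoor path blocked by {AgeGroup, Comorbidity}):
  P1: blocked at fork node Comorbidity ∈ conditioning set.
  P2: open — no interior node is in the conditioning set.
{AgeGroup, Comorbidity} does not satisfy the backdoor criterion.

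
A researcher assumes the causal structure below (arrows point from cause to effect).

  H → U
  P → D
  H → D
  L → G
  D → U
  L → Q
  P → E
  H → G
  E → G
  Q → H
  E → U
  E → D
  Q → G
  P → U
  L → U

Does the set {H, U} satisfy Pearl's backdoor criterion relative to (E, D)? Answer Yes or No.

Backdoor paths from E to D (paths whose first edge points into E):
  P1: E <- P -> D
  P2: E <- P -> U <- L -> Q -> H -> D
  P3: E <- P -> U <- L -> Q -> G <- H -> D
  P4: E <- P -> U <- L -> G <- Q -> H -> D
  P5: E <- P -> U <- L -> G <- H -> D
  P6: E <- P -> U <- H -> D
  P7: E <- P -> U <- D
Condition 1 (no descendant of E in the set): FAILS — U is a descendant of E.
Condition 2 (every backdoor path blocked by {H, U}):
  P1: open — no interior node is in the conditioning set.
  P2: blocked at chain node H ∈ conditioning set.
  P3: blocked at collider G (neither it nor any descendant is in the conditioning set).
  P4: blocked at collider G (neither it nor any descendant is in the conditioning set).
  P5: blocked at collider G (neither it nor any descendant is in the conditioning set).
  P6: blocked at fork node H ∈ conditioning set.
  P7: open — collider(s) U are conditioned on (or have a conditioned descendant) and no non-collider on the path is in the set.
{H, U} does not satisfy the backdoor criterion.

No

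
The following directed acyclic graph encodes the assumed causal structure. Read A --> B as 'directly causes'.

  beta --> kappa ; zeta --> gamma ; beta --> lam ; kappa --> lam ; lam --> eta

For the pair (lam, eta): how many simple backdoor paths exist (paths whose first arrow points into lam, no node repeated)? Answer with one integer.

0

A backdoor path from lam to eta is any simple undirected path whose first edge points into lam (i.e. leaves lam via a parent).
Parents of lam: {beta, kappa}.
No simple path from any parent of lam reaches eta without revisiting lam, so there are no backdoor paths.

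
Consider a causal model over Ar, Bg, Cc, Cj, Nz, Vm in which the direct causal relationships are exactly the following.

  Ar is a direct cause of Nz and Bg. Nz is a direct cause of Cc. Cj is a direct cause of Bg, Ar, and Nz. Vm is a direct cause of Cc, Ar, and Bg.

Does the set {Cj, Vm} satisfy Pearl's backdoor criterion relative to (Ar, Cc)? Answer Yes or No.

Yes

Backdoor paths from Ar to Cc (paths whose first edge points into Ar):
  P1: Ar <- Vm -> Cc
  P2: Ar <- Vm -> Bg <- Cj -> Nz -> Cc
  P3: Ar <- Cj -> Nz -> Cc
  P4: Ar <- Cj -> Bg <- Vm -> Cc
Condition 1 (no descendant of Ar in the set): holds — descendants of Ar are {Bg, Cc, Nz}; none are in {Cj, Vm}.
Condition 2 (every backdoor path blocked by {Cj, Vm}):
  P1: blocked at fork node Vm ∈ conditioning set.
  P2: blocked at fork node Vm ∈ conditioning set.
  P3: blocked at fork node Cj ∈ conditioning set.
  P4: blocked at fork node Cj ∈ conditioning set.
{Cj, Vm} satisfies the backdoor criterion.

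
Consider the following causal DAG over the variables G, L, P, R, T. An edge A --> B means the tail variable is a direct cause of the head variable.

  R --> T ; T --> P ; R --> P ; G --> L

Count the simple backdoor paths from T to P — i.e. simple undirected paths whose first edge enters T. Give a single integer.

1

A backdoor path from T to P is any simple undirected path whose first edge points into T (i.e. leaves T via a parent).
Parents of T: {R}.
Enumerating:
  P1: T <- R -> P
That exhausts the simple backdoor paths. Count: 1.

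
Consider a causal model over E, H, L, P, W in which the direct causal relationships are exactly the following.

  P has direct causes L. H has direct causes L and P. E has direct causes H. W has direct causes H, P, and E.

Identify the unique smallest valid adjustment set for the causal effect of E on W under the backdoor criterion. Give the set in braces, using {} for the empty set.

{H}

Variables eligible for adjustment (non-descendants of E, excluding E and W): {H, L, P}.
Backdoor paths from E to W:
  P1: E <- H <- L -> P -> W
  P2: E <- H <- P -> W
  P3: E <- H -> W
The empty set is not sufficient: P1 (E <- H <- L -> P -> W) has no collider blocking it and no conditioned non-collider, so it is open.
Try {H}:
  P1: blocked at chain node H ∈ conditioning set.
  P2: blocked at chain node H ∈ conditioning set.
  P3: blocked at fork node H ∈ conditioning set.
{H} contains no descendant of E and blocks every backdoor path.
No other singleton works — e.g. {L} leaves P2 open — so {H} is the unique smallest valid adjustment set.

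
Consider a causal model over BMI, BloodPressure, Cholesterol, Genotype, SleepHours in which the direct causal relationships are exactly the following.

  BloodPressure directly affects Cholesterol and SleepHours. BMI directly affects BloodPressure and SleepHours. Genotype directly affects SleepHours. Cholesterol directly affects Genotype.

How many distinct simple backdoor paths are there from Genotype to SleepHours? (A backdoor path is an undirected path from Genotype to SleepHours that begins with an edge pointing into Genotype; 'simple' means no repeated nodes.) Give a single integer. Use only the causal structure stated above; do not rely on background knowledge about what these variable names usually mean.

A backdoor path from Genotype to SleepHours is any simple undirected path whose first edge points into Genotype (i.e. leaves Genotype via a parent).
Parents of Genotype: {Cholesterol}.
Enumerating:
  P1: Genotype <- Cholesterol <- BloodPressure <- BMI -> SleepHours
  P2: Genotype <- Cholesterol <- BloodPressure -> SleepHours
That exhausts the simple backdoor paths. Count: 2.

2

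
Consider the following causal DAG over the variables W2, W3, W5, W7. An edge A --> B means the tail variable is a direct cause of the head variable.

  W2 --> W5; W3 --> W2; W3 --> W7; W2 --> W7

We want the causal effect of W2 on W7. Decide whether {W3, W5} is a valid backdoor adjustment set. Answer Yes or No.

No

Backdoor paths from W2 to W7 (paths whose first edge points into W2):
  P1: W2 <- W3 -> W7
Condition 1 (no descendant of W2 in the set): FAILS — W5 is a descendant of W2.
Condition 2 (every backdoor path blocked by {W3, W5}):
  P1: blocked at fork node W3 ∈ conditioning set.
{W3, W5} does not satisfy the backdoor criterion.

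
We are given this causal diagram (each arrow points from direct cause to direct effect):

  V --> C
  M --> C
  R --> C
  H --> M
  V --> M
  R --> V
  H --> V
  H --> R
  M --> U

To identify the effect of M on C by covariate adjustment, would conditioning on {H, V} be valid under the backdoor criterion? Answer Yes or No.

Backdoor paths from M to C (paths whose first edge points into M):
  P1: M <- H -> R -> V -> C
  P2: M <- H -> R -> C
  P3: M <- H -> V <- R -> C
  P4: M <- H -> V -> C
  P5: M <- V <- H -> R -> C
  P6: M <- V <- R -> C
  P7: M <- V -> C
Condition 1 (no descendant of M in the set): holds — descendants of M are {C, U}; none are in {H, V}.
Condition 2 (every backdoor path blocked by {H, V}):
  P1: blocked at fork node H ∈ conditioning set.
  P2: blocked at fork node H ∈ conditioning set.
  P3: blocked at fork node H ∈ conditioning set.
  P4: blocked at fork node H ∈ conditioning set.
  P5: blocked at chain node V ∈ conditioning set.
  P6: blocked at chain node V ∈ conditioning set.
  P7: blocked at fork node V ∈ conditioning set.
{H, V} satisfies the backdoor criterion.

Yes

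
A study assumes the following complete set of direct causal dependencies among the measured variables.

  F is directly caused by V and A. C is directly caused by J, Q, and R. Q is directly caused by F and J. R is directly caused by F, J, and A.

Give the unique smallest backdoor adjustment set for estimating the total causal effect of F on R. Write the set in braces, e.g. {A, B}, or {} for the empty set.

Variables eligible for adjustment (non-descendants of F, excluding F and R): {A, J, V}.
Backdoor paths from F to R:
  P1: F <- A -> R
The empty set is not sufficient: P1 (F <- A -> R) has no collider blocking it and no conditioned non-collider, so it is open.
Try {A}:
  P1: blocked at fork node A ∈ conditioning set.
{A} contains no descendant of F and blocks every backdoor path.
No other singleton works — e.g. {V} leaves P1 open — so {A} is the unique smallest valid adjustment set.

{A}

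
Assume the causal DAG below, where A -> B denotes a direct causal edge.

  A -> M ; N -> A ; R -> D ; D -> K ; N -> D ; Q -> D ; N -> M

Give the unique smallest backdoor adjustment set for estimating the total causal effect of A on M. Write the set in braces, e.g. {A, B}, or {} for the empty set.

{N}

Variables eligible for adjustment (non-descendants of A, excluding A and M): {D, K, N, Q, R}.
Backdoor paths from A to M:
  P1: A <- N -> M
The empty set is not sufficient: P1 (A <- N -> M) has no collider blocking it and no conditioned non-collider, so it is open.
Try {N}:
  P1: blocked at fork node N ∈ conditioning set.
{N} contains no descendant of A and blocks every backdoor path.
No other singleton works — e.g. {Q} leaves P1 open — so {N} is the unique smallest valid adjustment set.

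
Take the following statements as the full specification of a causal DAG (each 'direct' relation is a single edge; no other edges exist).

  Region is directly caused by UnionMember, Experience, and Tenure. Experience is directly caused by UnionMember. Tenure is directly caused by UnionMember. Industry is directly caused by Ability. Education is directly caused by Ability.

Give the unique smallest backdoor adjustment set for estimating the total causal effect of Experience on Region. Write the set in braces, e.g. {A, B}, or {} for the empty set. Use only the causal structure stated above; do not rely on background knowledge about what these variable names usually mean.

{UnionMember}

Variables eligible for adjustment (non-descendants of Experience, excluding Experience and Region): {Ability, Education, Industry, Tenure, UnionMember}.
Backdoor paths from Experience to Region:
  P1: Experience <- UnionMember -> Tenure -> Region
  P2: Experience <- UnionMember -> Region
The empty set is not sufficient: P1 (Experience <- UnionMember -> Tenure -> Region) has no collider blocking it and no conditioned non-collider, so it is open.
Try {UnionMember}:
  P1: blocked at fork node UnionMember ∈ conditioning set.
  P2: blocked at fork node UnionMember ∈ conditioning set.
{UnionMember} contains no descendant of Experience and blocks every backdoor path.
No other singleton works — e.g. {Ability} leaves P1 open — so {UnionMember} is the unique smallest valid adjustment set.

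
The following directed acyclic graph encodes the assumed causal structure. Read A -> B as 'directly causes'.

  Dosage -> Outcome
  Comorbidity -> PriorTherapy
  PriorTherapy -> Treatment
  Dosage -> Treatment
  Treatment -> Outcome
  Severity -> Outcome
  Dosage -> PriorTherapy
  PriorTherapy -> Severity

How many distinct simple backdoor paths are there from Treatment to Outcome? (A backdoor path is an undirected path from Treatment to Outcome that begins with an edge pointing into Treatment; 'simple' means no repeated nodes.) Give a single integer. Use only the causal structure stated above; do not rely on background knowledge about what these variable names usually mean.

A backdoor path from Treatment to Outcome is any simple undirected path whose first edge points into Treatment (i.e. leaves Treatment via a parent).
Parents of Treatment: {Dosage, PriorTherapy}.
Enumerating:
  P1: Treatment <- Dosage -> PriorTherapy -> Severity -> Outcome
  P2: Treatment <- Dosage -> Outcome
  P3: Treatment <- PriorTherapy <- Dosage -> Outcome
  P4: Treatment <- PriorTherapy -> Severity -> Outcome
That exhausts the simple backdoor paths. Count: 4.

4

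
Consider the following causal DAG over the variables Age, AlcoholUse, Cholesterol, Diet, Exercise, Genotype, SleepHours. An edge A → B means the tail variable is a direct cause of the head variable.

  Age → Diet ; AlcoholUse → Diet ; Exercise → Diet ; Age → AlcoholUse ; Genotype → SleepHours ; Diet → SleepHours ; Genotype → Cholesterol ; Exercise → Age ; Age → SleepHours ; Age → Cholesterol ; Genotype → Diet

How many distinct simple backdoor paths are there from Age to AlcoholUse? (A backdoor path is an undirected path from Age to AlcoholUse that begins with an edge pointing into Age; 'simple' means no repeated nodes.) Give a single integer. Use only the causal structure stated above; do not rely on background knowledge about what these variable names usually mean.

A backdoor path from Age to AlcoholUse is any simple undirected path whose first edge points into Age (i.e. leaves Age via a parent).
Parents of Age: {Exercise}.
Enumerating:
  P1: Age <- Exercise -> Diet <- AlcoholUse
That exhausts the simple backdoor paths. Count: 1.

1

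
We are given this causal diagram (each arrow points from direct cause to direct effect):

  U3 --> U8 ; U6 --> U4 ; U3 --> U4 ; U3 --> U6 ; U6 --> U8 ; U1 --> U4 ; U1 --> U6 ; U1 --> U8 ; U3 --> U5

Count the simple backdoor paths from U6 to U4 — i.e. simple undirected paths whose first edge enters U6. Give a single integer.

4

A backdoor path from U6 to U4 is any simple undirected path whose first edge points into U6 (i.e. leaves U6 via a parent).
Parents of U6: {U1, U3}.
Enumerating:
  P1: U6 <- U1 -> U4
  P2: U6 <- U1 -> U8 <- U3 -> U4
  P3: U6 <- U3 -> U4
  P4: U6 <- U3 -> U8 <- U1 -> U4
That exhausts the simple backdoor paths. Count: 4.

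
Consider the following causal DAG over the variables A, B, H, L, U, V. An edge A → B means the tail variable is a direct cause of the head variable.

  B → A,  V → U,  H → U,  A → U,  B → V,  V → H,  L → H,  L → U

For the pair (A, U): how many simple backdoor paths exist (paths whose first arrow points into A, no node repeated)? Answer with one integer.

3

A backdoor path from A to U is any simple undirected path whose first edge points into A (i.e. leaves A via a parent).
Parents of A: {B}.
Enumerating:
  P1: A <- B -> V -> H <- L -> U
  P2: A <- B -> V -> H -> U
  P3: A <- B -> V -> U
That exhausts the simple backdoor paths. Count: 3.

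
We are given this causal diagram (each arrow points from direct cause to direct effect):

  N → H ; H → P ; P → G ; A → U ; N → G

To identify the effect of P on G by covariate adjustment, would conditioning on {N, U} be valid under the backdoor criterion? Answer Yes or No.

Backdoor paths from P to G (paths whose first edge points into P):
  P1: P <- H <- N -> G
Condition 1 (no descendant of P in the set): holds — descendants of P are {G}; none are in {N, U}.
Condition 2 (every backdoor path blocked by {N, U}):
  P1: blocked at fork node N ∈ conditioning set.
{N, U} satisfies the backdoor criterion.

Yes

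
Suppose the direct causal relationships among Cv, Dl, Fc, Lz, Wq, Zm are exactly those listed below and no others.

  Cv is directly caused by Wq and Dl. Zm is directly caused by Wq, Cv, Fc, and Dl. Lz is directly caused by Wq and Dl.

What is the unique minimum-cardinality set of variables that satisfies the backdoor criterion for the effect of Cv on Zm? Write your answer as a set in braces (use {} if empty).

{Dl, Wq}

Variables eligible for adjustment (non-descendants of Cv, excluding Cv and Zm): {Dl, Fc, Lz, Wq}.
Backdoor paths from Cv to Zm:
  P1: Cv <- Wq -> Lz <- Dl -> Zm
  P2: Cv <- Wq -> Zm
  P3: Cv <- Dl -> Lz <- Wq -> Zm
  P4: Cv <- Dl -> Zm
The empty set is not sufficient: P2 (Cv <- Wq -> Zm) has no collider blocking it and no conditioned non-collider, so it is open.
Try {Dl, Wq}:
  P1: blocked at fork node Wq ∈ conditioning set.
  P2: blocked at fork node Wq ∈ conditioning set.
  P3: blocked at fork node Dl ∈ conditioning set.
  P4: blocked at fork node Dl ∈ conditioning set.
{Dl, Wq} contains no descendant of Cv and blocks every backdoor path.
Every element of {Dl, Wq} is needed (dropping Dl leaves P4 open; dropping Wq leaves P2 open), so no proper subset is valid.
Among all size-2 subsets of the eligible variables, only {Dl, Wq} blocks every backdoor path, so it is the unique smallest valid adjustment set.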